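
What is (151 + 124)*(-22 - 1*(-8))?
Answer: -3850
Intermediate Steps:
(151 + 124)*(-22 - 1*(-8)) = 275*(-22 + 8) = 275*(-14) = -3850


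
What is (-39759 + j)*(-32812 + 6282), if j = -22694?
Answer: 1656878090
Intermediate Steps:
(-39759 + j)*(-32812 + 6282) = (-39759 - 22694)*(-32812 + 6282) = -62453*(-26530) = 1656878090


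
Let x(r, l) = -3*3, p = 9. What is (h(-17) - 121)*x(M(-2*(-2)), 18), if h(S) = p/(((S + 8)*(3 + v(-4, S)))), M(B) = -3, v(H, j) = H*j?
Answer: 77328/71 ≈ 1089.1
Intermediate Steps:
x(r, l) = -9
h(S) = 9/((3 - 4*S)*(8 + S)) (h(S) = 9/(((S + 8)*(3 - 4*S))) = 9/(((8 + S)*(3 - 4*S))) = 9/(((3 - 4*S)*(8 + S))) = 9*(1/((3 - 4*S)*(8 + S))) = 9/((3 - 4*S)*(8 + S)))
(h(-17) - 121)*x(M(-2*(-2)), 18) = (9/(24 - 29*(-17) - 4*(-17)**2) - 121)*(-9) = (9/(24 + 493 - 4*289) - 121)*(-9) = (9/(24 + 493 - 1156) - 121)*(-9) = (9/(-639) - 121)*(-9) = (9*(-1/639) - 121)*(-9) = (-1/71 - 121)*(-9) = -8592/71*(-9) = 77328/71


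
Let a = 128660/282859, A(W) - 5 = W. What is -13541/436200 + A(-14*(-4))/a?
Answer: 376231332937/2806074600 ≈ 134.08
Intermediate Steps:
A(W) = 5 + W
a = 128660/282859 (a = 128660*(1/282859) = 128660/282859 ≈ 0.45486)
-13541/436200 + A(-14*(-4))/a = -13541/436200 + (5 - 14*(-4))/(128660/282859) = -13541*1/436200 + (5 + 56)*(282859/128660) = -13541/436200 + 61*(282859/128660) = -13541/436200 + 17254399/128660 = 376231332937/2806074600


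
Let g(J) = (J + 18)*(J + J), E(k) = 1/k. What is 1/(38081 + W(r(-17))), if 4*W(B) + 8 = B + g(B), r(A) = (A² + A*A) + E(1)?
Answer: 4/844221 ≈ 4.7381e-6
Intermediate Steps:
g(J) = 2*J*(18 + J) (g(J) = (18 + J)*(2*J) = 2*J*(18 + J))
r(A) = 1 + 2*A² (r(A) = (A² + A*A) + 1/1 = (A² + A²) + 1 = 2*A² + 1 = 1 + 2*A²)
W(B) = -2 + B/4 + B*(18 + B)/2 (W(B) = -2 + (B + 2*B*(18 + B))/4 = -2 + (B/4 + B*(18 + B)/2) = -2 + B/4 + B*(18 + B)/2)
1/(38081 + W(r(-17))) = 1/(38081 + (-2 + (1 + 2*(-17)²)/4 + (1 + 2*(-17)²)*(18 + (1 + 2*(-17)²))/2)) = 1/(38081 + (-2 + (1 + 2*289)/4 + (1 + 2*289)*(18 + (1 + 2*289))/2)) = 1/(38081 + (-2 + (1 + 578)/4 + (1 + 578)*(18 + (1 + 578))/2)) = 1/(38081 + (-2 + (¼)*579 + (½)*579*(18 + 579))) = 1/(38081 + (-2 + 579/4 + (½)*579*597)) = 1/(38081 + (-2 + 579/4 + 345663/2)) = 1/(38081 + 691897/4) = 1/(844221/4) = 4/844221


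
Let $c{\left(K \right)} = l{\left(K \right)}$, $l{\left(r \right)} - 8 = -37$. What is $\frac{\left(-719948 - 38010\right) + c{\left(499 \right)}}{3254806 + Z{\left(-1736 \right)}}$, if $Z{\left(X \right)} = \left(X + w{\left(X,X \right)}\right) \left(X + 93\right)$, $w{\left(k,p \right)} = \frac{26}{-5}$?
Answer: $- \frac{3789935}{30577988} \approx -0.12394$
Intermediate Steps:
$l{\left(r \right)} = -29$ ($l{\left(r \right)} = 8 - 37 = -29$)
$w{\left(k,p \right)} = - \frac{26}{5}$ ($w{\left(k,p \right)} = 26 \left(- \frac{1}{5}\right) = - \frac{26}{5}$)
$Z{\left(X \right)} = \left(93 + X\right) \left(- \frac{26}{5} + X\right)$ ($Z{\left(X \right)} = \left(X - \frac{26}{5}\right) \left(X + 93\right) = \left(- \frac{26}{5} + X\right) \left(93 + X\right) = \left(93 + X\right) \left(- \frac{26}{5} + X\right)$)
$c{\left(K \right)} = -29$
$\frac{\left(-719948 - 38010\right) + c{\left(499 \right)}}{3254806 + Z{\left(-1736 \right)}} = \frac{\left(-719948 - 38010\right) - 29}{3254806 + \left(- \frac{2418}{5} + \left(-1736\right)^{2} + \frac{439}{5} \left(-1736\right)\right)} = \frac{\left(-719948 - 38010\right) - 29}{3254806 - - \frac{14303958}{5}} = \frac{-757958 - 29}{3254806 + \frac{14303958}{5}} = - \frac{757987}{\frac{30577988}{5}} = \left(-757987\right) \frac{5}{30577988} = - \frac{3789935}{30577988}$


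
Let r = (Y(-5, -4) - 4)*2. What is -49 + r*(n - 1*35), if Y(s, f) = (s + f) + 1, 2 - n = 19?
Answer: 1199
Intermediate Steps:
n = -17 (n = 2 - 1*19 = 2 - 19 = -17)
Y(s, f) = 1 + f + s (Y(s, f) = (f + s) + 1 = 1 + f + s)
r = -24 (r = ((1 - 4 - 5) - 4)*2 = (-8 - 4)*2 = -12*2 = -24)
-49 + r*(n - 1*35) = -49 - 24*(-17 - 1*35) = -49 - 24*(-17 - 35) = -49 - 24*(-52) = -49 + 1248 = 1199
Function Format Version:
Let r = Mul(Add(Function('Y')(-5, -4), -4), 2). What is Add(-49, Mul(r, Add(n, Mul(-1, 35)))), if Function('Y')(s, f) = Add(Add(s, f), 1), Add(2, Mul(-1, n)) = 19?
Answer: 1199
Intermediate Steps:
n = -17 (n = Add(2, Mul(-1, 19)) = Add(2, -19) = -17)
Function('Y')(s, f) = Add(1, f, s) (Function('Y')(s, f) = Add(Add(f, s), 1) = Add(1, f, s))
r = -24 (r = Mul(Add(Add(1, -4, -5), -4), 2) = Mul(Add(-8, -4), 2) = Mul(-12, 2) = -24)
Add(-49, Mul(r, Add(n, Mul(-1, 35)))) = Add(-49, Mul(-24, Add(-17, Mul(-1, 35)))) = Add(-49, Mul(-24, Add(-17, -35))) = Add(-49, Mul(-24, -52)) = Add(-49, 1248) = 1199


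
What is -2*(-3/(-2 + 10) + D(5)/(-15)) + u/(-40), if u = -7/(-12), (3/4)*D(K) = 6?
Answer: 173/96 ≈ 1.8021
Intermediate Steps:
D(K) = 8 (D(K) = (4/3)*6 = 8)
u = 7/12 (u = -7*(-1/12) = 7/12 ≈ 0.58333)
-2*(-3/(-2 + 10) + D(5)/(-15)) + u/(-40) = -2*(-3/(-2 + 10) + 8/(-15)) + (7/12)/(-40) = -2*(-3/8 + 8*(-1/15)) + (7/12)*(-1/40) = -2*(-3*1/8 - 8/15) - 7/480 = -2*(-3/8 - 8/15) - 7/480 = -2*(-109/120) - 7/480 = 109/60 - 7/480 = 173/96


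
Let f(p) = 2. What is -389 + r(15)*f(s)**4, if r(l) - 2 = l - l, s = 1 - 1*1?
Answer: -357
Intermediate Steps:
s = 0 (s = 1 - 1 = 0)
r(l) = 2 (r(l) = 2 + (l - l) = 2 + 0 = 2)
-389 + r(15)*f(s)**4 = -389 + 2*2**4 = -389 + 2*16 = -389 + 32 = -357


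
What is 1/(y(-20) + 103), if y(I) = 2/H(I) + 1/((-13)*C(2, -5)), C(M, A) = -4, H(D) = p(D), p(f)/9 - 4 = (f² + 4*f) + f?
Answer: 17784/1832107 ≈ 0.0097069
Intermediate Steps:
p(f) = 36 + 9*f² + 45*f (p(f) = 36 + 9*((f² + 4*f) + f) = 36 + 9*(f² + 5*f) = 36 + (9*f² + 45*f) = 36 + 9*f² + 45*f)
H(D) = 36 + 9*D² + 45*D
y(I) = 1/52 + 2/(36 + 9*I² + 45*I) (y(I) = 2/(36 + 9*I² + 45*I) + 1/(-13*(-4)) = 2/(36 + 9*I² + 45*I) - 1/13*(-¼) = 2/(36 + 9*I² + 45*I) + 1/52 = 1/52 + 2/(36 + 9*I² + 45*I))
1/(y(-20) + 103) = 1/((140 + 9*(-20)² + 45*(-20))/(468*(4 + (-20)² + 5*(-20))) + 103) = 1/((140 + 9*400 - 900)/(468*(4 + 400 - 100)) + 103) = 1/((1/468)*(140 + 3600 - 900)/304 + 103) = 1/((1/468)*(1/304)*2840 + 103) = 1/(355/17784 + 103) = 1/(1832107/17784) = 17784/1832107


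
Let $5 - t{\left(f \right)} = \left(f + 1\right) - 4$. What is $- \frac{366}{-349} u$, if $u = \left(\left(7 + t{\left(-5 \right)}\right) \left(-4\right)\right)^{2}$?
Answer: $\frac{2342400}{349} \approx 6711.8$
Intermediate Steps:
$t{\left(f \right)} = 8 - f$ ($t{\left(f \right)} = 5 - \left(\left(f + 1\right) - 4\right) = 5 - \left(\left(1 + f\right) - 4\right) = 5 - \left(-3 + f\right) = 8 - f$)
$u = 6400$ ($u = \left(\left(7 + \left(8 - -5\right)\right) \left(-4\right)\right)^{2} = \left(\left(7 + \left(8 + 5\right)\right) \left(-4\right)\right)^{2} = \left(\left(7 + 13\right) \left(-4\right)\right)^{2} = \left(20 \left(-4\right)\right)^{2} = \left(-80\right)^{2} = 6400$)
$- \frac{366}{-349} u = - \frac{366}{-349} \cdot 6400 = \left(-366\right) \left(- \frac{1}{349}\right) 6400 = \frac{366}{349} \cdot 6400 = \frac{2342400}{349}$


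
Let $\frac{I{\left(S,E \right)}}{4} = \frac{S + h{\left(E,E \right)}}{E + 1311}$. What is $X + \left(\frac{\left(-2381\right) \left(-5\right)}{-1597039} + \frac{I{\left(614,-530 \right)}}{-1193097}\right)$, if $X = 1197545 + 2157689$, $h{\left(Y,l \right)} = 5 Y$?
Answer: $\frac{4993040887445987800913}{1488134925470523} \approx 3.3552 \cdot 10^{6}$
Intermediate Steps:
$I{\left(S,E \right)} = \frac{4 \left(S + 5 E\right)}{1311 + E}$ ($I{\left(S,E \right)} = 4 \frac{S + 5 E}{E + 1311} = 4 \frac{S + 5 E}{1311 + E} = \frac{4 \left(S + 5 E\right)}{1311 + E}$)
$X = 3355234$
$X + \left(\frac{\left(-2381\right) \left(-5\right)}{-1597039} + \frac{I{\left(614,-530 \right)}}{-1193097}\right) = 3355234 + \left(\frac{\left(-2381\right) \left(-5\right)}{-1597039} + \frac{4 \frac{1}{1311 - 530} \left(614 + 5 \left(-530\right)\right)}{-1193097}\right) = 3355234 + \left(11905 \left(- \frac{1}{1597039}\right) + \frac{4 \left(614 - 2650\right)}{781} \left(- \frac{1}{1193097}\right)\right) = 3355234 - \left(\frac{11905}{1597039} - 4 \cdot \frac{1}{781} \left(-2036\right) \left(- \frac{1}{1193097}\right)\right) = 3355234 - \frac{11080176966469}{1488134925470523} = \frac{4993040887445987800913}{1488134925470523}$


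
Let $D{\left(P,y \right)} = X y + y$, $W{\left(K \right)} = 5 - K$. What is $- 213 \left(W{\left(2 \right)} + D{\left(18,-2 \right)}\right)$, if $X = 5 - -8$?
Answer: $5325$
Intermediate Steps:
$X = 13$ ($X = 5 + 8 = 13$)
$D{\left(P,y \right)} = 14 y$ ($D{\left(P,y \right)} = 13 y + y = 14 y$)
$- 213 \left(W{\left(2 \right)} + D{\left(18,-2 \right)}\right) = - 213 \left(\left(5 - 2\right) + 14 \left(-2\right)\right) = - 213 \left(\left(5 - 2\right) - 28\right) = - 213 \left(3 - 28\right) = \left(-213\right) \left(-25\right) = 5325$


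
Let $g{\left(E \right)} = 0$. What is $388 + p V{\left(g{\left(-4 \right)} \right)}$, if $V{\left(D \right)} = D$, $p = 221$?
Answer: $388$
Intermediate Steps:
$388 + p V{\left(g{\left(-4 \right)} \right)} = 388 + 221 \cdot 0 = 388 + 0 = 388$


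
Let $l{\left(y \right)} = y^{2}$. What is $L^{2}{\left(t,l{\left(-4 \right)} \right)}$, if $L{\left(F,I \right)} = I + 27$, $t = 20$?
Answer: $1849$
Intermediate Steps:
$L{\left(F,I \right)} = 27 + I$
$L^{2}{\left(t,l{\left(-4 \right)} \right)} = \left(27 + \left(-4\right)^{2}\right)^{2} = \left(27 + 16\right)^{2} = 43^{2} = 1849$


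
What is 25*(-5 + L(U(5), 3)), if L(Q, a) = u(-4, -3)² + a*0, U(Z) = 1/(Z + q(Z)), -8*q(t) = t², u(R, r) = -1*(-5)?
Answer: 500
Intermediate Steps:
u(R, r) = 5
q(t) = -t²/8
U(Z) = 1/(Z - Z²/8)
L(Q, a) = 25 (L(Q, a) = 5² + a*0 = 25 + 0 = 25)
25*(-5 + L(U(5), 3)) = 25*(-5 + 25) = 25*20 = 500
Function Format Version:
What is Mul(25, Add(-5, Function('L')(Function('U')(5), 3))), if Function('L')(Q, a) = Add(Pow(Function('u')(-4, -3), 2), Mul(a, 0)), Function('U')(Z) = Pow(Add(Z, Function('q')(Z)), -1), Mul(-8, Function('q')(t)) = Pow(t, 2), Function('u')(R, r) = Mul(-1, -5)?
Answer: 500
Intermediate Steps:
Function('u')(R, r) = 5
Function('q')(t) = Mul(Rational(-1, 8), Pow(t, 2))
Function('U')(Z) = Pow(Add(Z, Mul(Rational(-1, 8), Pow(Z, 2))), -1)
Function('L')(Q, a) = 25 (Function('L')(Q, a) = Add(Pow(5, 2), Mul(a, 0)) = Add(25, 0) = 25)
Mul(25, Add(-5, Function('L')(Function('U')(5), 3))) = Mul(25, Add(-5, 25)) = Mul(25, 20) = 500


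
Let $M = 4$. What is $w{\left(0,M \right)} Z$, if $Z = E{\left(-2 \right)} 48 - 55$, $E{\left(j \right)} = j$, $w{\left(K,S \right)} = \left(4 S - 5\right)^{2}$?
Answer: $-18271$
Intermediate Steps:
$w{\left(K,S \right)} = \left(-5 + 4 S\right)^{2}$
$Z = -151$ ($Z = \left(-2\right) 48 - 55 = -96 - 55 = -151$)
$w{\left(0,M \right)} Z = \left(-5 + 4 \cdot 4\right)^{2} \left(-151\right) = \left(-5 + 16\right)^{2} \left(-151\right) = 11^{2} \left(-151\right) = 121 \left(-151\right) = -18271$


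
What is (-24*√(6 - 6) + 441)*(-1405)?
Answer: -619605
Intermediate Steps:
(-24*√(6 - 6) + 441)*(-1405) = (-24*√0 + 441)*(-1405) = (-24*0 + 441)*(-1405) = (0 + 441)*(-1405) = 441*(-1405) = -619605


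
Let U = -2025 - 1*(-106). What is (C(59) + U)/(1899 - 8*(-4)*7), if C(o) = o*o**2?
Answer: 203460/2123 ≈ 95.836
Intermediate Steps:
U = -1919 (U = -2025 + 106 = -1919)
C(o) = o**3
(C(59) + U)/(1899 - 8*(-4)*7) = (59**3 - 1919)/(1899 - 8*(-4)*7) = (205379 - 1919)/(1899 + 32*7) = 203460/(1899 + 224) = 203460/2123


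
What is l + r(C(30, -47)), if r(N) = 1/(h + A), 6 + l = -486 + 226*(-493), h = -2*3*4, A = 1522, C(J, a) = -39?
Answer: -167641179/1498 ≈ -1.1191e+5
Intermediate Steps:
h = -24 (h = -6*4 = -24)
l = -111910 (l = -6 + (-486 + 226*(-493)) = -6 + (-486 - 111418) = -6 - 111904 = -111910)
r(N) = 1/1498 (r(N) = 1/(-24 + 1522) = 1/1498)
l + r(C(30, -47)) = -111910 + 1/1498 = -167641179/1498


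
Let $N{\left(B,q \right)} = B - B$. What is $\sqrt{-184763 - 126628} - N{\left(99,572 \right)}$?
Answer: $3 i \sqrt{34599} \approx 558.02 i$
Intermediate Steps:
$N{\left(B,q \right)} = 0$
$\sqrt{-184763 - 126628} - N{\left(99,572 \right)} = \sqrt{-184763 - 126628} - 0 = \sqrt{-311391} + 0 = 3 i \sqrt{34599} + 0 = 3 i \sqrt{34599}$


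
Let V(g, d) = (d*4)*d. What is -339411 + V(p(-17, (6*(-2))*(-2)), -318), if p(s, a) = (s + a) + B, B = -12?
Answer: 65085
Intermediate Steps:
p(s, a) = -12 + a + s (p(s, a) = (s + a) - 12 = (a + s) - 12 = -12 + a + s)
V(g, d) = 4*d² (V(g, d) = (4*d)*d = 4*d²)
-339411 + V(p(-17, (6*(-2))*(-2)), -318) = -339411 + 4*(-318)² = -339411 + 4*101124 = -339411 + 404496 = 65085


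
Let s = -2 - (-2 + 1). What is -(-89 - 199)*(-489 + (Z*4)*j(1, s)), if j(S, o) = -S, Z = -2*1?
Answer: -138528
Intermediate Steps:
Z = -2
s = -1 (s = -2 - 1*(-1) = -2 + 1 = -1)
-(-89 - 199)*(-489 + (Z*4)*j(1, s)) = -(-89 - 199)*(-489 + (-2*4)*(-1*1)) = -(-288)*(-489 - 8*(-1)) = -(-288)*(-489 + 8) = -(-288)*(-481) = -1*138528 = -138528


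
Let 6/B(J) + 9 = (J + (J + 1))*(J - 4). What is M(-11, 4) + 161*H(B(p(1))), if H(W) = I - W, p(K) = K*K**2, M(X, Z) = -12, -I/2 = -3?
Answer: 3023/3 ≈ 1007.7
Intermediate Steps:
I = 6 (I = -2*(-3) = 6)
p(K) = K**3
B(J) = 6/(-9 + (1 + 2*J)*(-4 + J)) (B(J) = 6/(-9 + (J + (J + 1))*(J - 4)) = 6/(-9 + (J + (1 + J))*(-4 + J)) = 6/(-9 + (1 + 2*J)*(-4 + J)))
H(W) = 6 - W
M(-11, 4) + 161*H(B(p(1))) = -12 + 161*(6 - 6/(-13 - 7*1**3 + 2*(1**3)**2)) = -12 + 161*(6 - 6/(-13 - 7*1 + 2*1**2)) = -12 + 161*(6 - 6/(-13 - 7 + 2*1)) = -12 + 161*(6 - 6/(-13 - 7 + 2)) = -12 + 161*(6 - 6/(-18)) = -12 + 161*(6 - 6*(-1)/18) = -12 + 161*(6 - 1*(-1/3)) = -12 + 161*(6 + 1/3) = -12 + 161*(19/3) = -12 + 3059/3 = 3023/3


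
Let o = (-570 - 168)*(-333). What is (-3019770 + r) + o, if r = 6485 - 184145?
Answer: -2951676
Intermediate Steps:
r = -177660
o = 245754 (o = -738*(-333) = 245754)
(-3019770 + r) + o = (-3019770 - 177660) + 245754 = -3197430 + 245754 = -2951676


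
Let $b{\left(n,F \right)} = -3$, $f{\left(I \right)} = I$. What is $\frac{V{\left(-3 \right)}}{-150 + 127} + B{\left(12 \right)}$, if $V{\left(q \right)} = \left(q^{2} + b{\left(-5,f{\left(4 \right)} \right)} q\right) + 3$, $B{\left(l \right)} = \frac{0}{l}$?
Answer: $- \frac{21}{23} \approx -0.91304$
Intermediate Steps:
$B{\left(l \right)} = 0$
$V{\left(q \right)} = 3 + q^{2} - 3 q$ ($V{\left(q \right)} = \left(q^{2} - 3 q\right) + 3 = 3 + q^{2} - 3 q$)
$\frac{V{\left(-3 \right)}}{-150 + 127} + B{\left(12 \right)} = \frac{3 + \left(-3\right)^{2} - -9}{-150 + 127} + 0 = \frac{3 + 9 + 9}{-23} + 0 = \left(- \frac{1}{23}\right) 21 + 0 = - \frac{21}{23} + 0 = - \frac{21}{23}$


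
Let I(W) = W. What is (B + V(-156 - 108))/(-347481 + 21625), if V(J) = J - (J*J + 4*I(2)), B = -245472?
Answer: 19715/20366 ≈ 0.96803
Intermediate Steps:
V(J) = -8 + J - J² (V(J) = J - (J*J + 4*2) = J - (J² + 8) = J - (8 + J²) = J + (-8 - J²) = -8 + J - J²)
(B + V(-156 - 108))/(-347481 + 21625) = (-245472 + (-8 + (-156 - 108) - (-156 - 108)²))/(-347481 + 21625) = (-245472 + (-8 - 264 - 1*(-264)²))/(-325856) = (-245472 + (-8 - 264 - 1*69696))*(-1/325856) = (-245472 + (-8 - 264 - 69696))*(-1/325856) = (-245472 - 69968)*(-1/325856) = -315440*(-1/325856) = 19715/20366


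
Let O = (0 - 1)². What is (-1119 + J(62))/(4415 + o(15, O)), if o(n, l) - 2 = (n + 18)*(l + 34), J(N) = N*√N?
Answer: -1119/5572 + 31*√62/2786 ≈ -0.11321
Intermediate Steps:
J(N) = N^(3/2)
O = 1 (O = (-1)² = 1)
o(n, l) = 2 + (18 + n)*(34 + l) (o(n, l) = 2 + (n + 18)*(l + 34) = 2 + (18 + n)*(34 + l))
(-1119 + J(62))/(4415 + o(15, O)) = (-1119 + 62^(3/2))/(4415 + (614 + 18*1 + 34*15 + 1*15)) = (-1119 + 62*√62)/(4415 + (614 + 18 + 510 + 15)) = (-1119 + 62*√62)/(4415 + 1157) = (-1119 + 62*√62)/5572 = (-1119 + 62*√62)*(1/5572) = -1119/5572 + 31*√62/2786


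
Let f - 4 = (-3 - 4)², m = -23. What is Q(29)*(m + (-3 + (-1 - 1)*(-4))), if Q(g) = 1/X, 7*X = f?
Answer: -126/53 ≈ -2.3774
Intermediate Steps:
f = 53 (f = 4 + (-3 - 4)² = 4 + (-7)² = 4 + 49 = 53)
X = 53/7 (X = (⅐)*53 = 53/7 ≈ 7.5714)
Q(g) = 7/53 (Q(g) = 1/(53/7) = 7/53)
Q(29)*(m + (-3 + (-1 - 1)*(-4))) = 7*(-23 + (-3 + (-1 - 1)*(-4)))/53 = 7*(-23 + (-3 - 2*(-4)))/53 = 7*(-23 + (-3 + 8))/53 = 7*(-23 + 5)/53 = (7/53)*(-18) = -126/53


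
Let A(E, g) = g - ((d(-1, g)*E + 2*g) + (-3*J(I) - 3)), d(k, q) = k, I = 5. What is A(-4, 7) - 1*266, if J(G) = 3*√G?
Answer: -274 + 9*√5 ≈ -253.88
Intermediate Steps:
A(E, g) = 3 + E - g + 9*√5 (A(E, g) = g - ((-E + 2*g) + (-9*√5 - 3)) = g - ((-E + 2*g) + (-3 - 9*√5)) = g - (-3 - E - 9*√5 + 2*g) = g + (3 + E - 2*g + 9*√5) = 3 + E - g + 9*√5)
A(-4, 7) - 1*266 = (3 - 4 - 1*7 + 9*√5) - 1*266 = (3 - 4 - 7 + 9*√5) - 266 = (-8 + 9*√5) - 266 = -274 + 9*√5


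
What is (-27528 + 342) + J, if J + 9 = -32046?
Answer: -59241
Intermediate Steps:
J = -32055 (J = -9 - 32046 = -32055)
(-27528 + 342) + J = (-27528 + 342) - 32055 = -27186 - 32055 = -59241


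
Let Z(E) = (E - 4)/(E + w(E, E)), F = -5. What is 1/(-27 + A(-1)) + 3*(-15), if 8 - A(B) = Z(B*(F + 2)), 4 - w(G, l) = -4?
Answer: -9371/208 ≈ -45.053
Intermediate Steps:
w(G, l) = 8 (w(G, l) = 4 - 1*(-4) = 4 + 4 = 8)
Z(E) = (-4 + E)/(8 + E) (Z(E) = (E - 4)/(E + 8) = (-4 + E)/(8 + E))
A(B) = 8 - (-4 - 3*B)/(8 - 3*B) (A(B) = 8 - (-4 + B*(-5 + 2))/(8 + B*(-5 + 2)) = 8 - (-4 + B*(-3))/(8 + B*(-3)) = 8 - (-4 - 3*B)/(8 - 3*B))
1/(-27 + A(-1)) + 3*(-15) = 1/(-27 + (68 - 21*(-1))/(8 - 3*(-1))) + 3*(-15) = 1/(-27 + (68 + 21)/(8 + 3)) - 45 = 1/(-27 + 89/11) - 45 = 1/(-208/11) - 45 = -11/208 - 45 = -9371/208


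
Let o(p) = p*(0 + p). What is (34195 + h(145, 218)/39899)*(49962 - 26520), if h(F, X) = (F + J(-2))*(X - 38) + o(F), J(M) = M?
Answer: 31984102346940/39899 ≈ 8.0163e+8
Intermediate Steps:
o(p) = p² (o(p) = p*p = p²)
h(F, X) = F² + (-38 + X)*(-2 + F) (h(F, X) = (F - 2)*(X - 38) + F² = (-2 + F)*(-38 + X) + F² = (-38 + X)*(-2 + F) + F² = F² + (-38 + X)*(-2 + F))
(34195 + h(145, 218)/39899)*(49962 - 26520) = (34195 + (76 + 145² - 38*145 - 2*218 + 145*218)/39899)*(49962 - 26520) = (34195 + (76 + 21025 - 5510 - 436 + 31610)*(1/39899))*23442 = (34195 + 46765*(1/39899))*23442 = (34195 + 46765/39899)*23442 = (1364393070/39899)*23442 = 31984102346940/39899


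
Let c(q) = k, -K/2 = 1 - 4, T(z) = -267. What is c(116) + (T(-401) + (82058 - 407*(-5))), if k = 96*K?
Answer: 84402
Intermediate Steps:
K = 6 (K = -2*(1 - 4) = -2*(-3) = 6)
k = 576 (k = 96*6 = 576)
c(q) = 576
c(116) + (T(-401) + (82058 - 407*(-5))) = 576 + (-267 + (82058 - 407*(-5))) = 576 + (-267 + (82058 - 1*(-2035))) = 576 + (-267 + (82058 + 2035)) = 576 + (-267 + 84093) = 576 + 83826 = 84402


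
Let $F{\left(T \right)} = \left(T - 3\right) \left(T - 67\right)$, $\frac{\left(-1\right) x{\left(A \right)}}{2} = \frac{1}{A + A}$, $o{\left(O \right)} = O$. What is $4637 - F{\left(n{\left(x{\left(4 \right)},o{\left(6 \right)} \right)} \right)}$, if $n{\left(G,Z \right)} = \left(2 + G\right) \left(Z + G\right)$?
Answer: $\frac{1290015}{256} \approx 5039.1$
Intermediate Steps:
$x{\left(A \right)} = - \frac{1}{A}$ ($x{\left(A \right)} = - \frac{2}{A + A} = - \frac{2}{2 A} = - 2 \frac{1}{2 A} = - \frac{1}{A}$)
$n{\left(G,Z \right)} = \left(2 + G\right) \left(G + Z\right)$
$F{\left(T \right)} = \left(-67 + T\right) \left(-3 + T\right)$ ($F{\left(T \right)} = \left(-3 + T\right) \left(-67 + T\right) = \left(-67 + T\right) \left(-3 + T\right)$)
$4637 - F{\left(n{\left(x{\left(4 \right)},o{\left(6 \right)} \right)} \right)} = 4637 - \left(201 + \left(\left(- \frac{1}{4}\right)^{2} + 2 \left(- \frac{1}{4}\right) + 2 \cdot 6 + - \frac{1}{4} \cdot 6\right)^{2} - 70 \left(\left(- \frac{1}{4}\right)^{2} + 2 \left(- \frac{1}{4}\right) + 2 \cdot 6 + - \frac{1}{4} \cdot 6\right)\right) = 4637 - \left(201 + \left(\left(\left(-1\right) \frac{1}{4}\right)^{2} + 2 \left(\left(-1\right) \frac{1}{4}\right) + 12 + \left(-1\right) \frac{1}{4} \cdot 6\right)^{2} - 70 \left(\left(\left(-1\right) \frac{1}{4}\right)^{2} + 2 \left(\left(-1\right) \frac{1}{4}\right) + 12 + \left(-1\right) \frac{1}{4} \cdot 6\right)\right) = 4637 - \left(201 + \left(\left(- \frac{1}{4}\right)^{2} + 2 \left(- \frac{1}{4}\right) + 12 - \frac{3}{2}\right)^{2} - 70 \left(\left(- \frac{1}{4}\right)^{2} + 2 \left(- \frac{1}{4}\right) + 12 - \frac{3}{2}\right)\right) = 4637 - \left(201 + \left(\frac{1}{16} - \frac{1}{2} + 12 - \frac{3}{2}\right)^{2} - 70 \left(\frac{1}{16} - \frac{1}{2} + 12 - \frac{3}{2}\right)\right) = 4637 - \left(201 + \left(\frac{161}{16}\right)^{2} - \frac{5635}{8}\right) = 4637 - \left(201 + \frac{25921}{256} - \frac{5635}{8}\right) = 4637 - - \frac{102943}{256} = 4637 + \frac{102943}{256} = \frac{1290015}{256}$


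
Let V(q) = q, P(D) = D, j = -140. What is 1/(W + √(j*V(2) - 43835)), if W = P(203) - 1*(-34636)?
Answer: 11613/404600012 - I*√44115/1213800036 ≈ 2.8702e-5 - 1.7304e-7*I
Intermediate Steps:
W = 34839 (W = 203 - 1*(-34636) = 203 + 34636 = 34839)
1/(W + √(j*V(2) - 43835)) = 1/(34839 + √(-140*2 - 43835)) = 1/(34839 + √(-280 - 43835)) = 1/(34839 + √(-44115)) = 1/(34839 + I*√44115)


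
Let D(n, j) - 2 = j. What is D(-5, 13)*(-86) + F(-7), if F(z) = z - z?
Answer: -1290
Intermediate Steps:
F(z) = 0
D(n, j) = 2 + j
D(-5, 13)*(-86) + F(-7) = (2 + 13)*(-86) + 0 = 15*(-86) + 0 = -1290 + 0 = -1290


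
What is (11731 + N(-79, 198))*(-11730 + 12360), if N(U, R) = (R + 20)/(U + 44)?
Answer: 7386606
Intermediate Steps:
N(U, R) = (20 + R)/(44 + U)
(11731 + N(-79, 198))*(-11730 + 12360) = (11731 + (20 + 198)/(44 - 79))*(-11730 + 12360) = (11731 + 218/(-35))*630 = (11731 - 1/35*218)*630 = (11731 - 218/35)*630 = (410367/35)*630 = 7386606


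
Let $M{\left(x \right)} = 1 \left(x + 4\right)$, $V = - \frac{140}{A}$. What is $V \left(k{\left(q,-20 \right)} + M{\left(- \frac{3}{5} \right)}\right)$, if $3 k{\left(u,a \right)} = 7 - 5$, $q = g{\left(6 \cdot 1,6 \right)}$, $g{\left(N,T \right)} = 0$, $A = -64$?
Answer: $\frac{427}{48} \approx 8.8958$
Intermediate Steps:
$V = \frac{35}{16}$ ($V = - \frac{140}{-64} = \left(-140\right) \left(- \frac{1}{64}\right) = \frac{35}{16} \approx 2.1875$)
$q = 0$
$k{\left(u,a \right)} = \frac{2}{3}$ ($k{\left(u,a \right)} = \frac{7 - 5}{3} = \frac{1}{3} \cdot 2 = \frac{2}{3}$)
$M{\left(x \right)} = 4 + x$ ($M{\left(x \right)} = 1 \left(4 + x\right) = 4 + x$)
$V \left(k{\left(q,-20 \right)} + M{\left(- \frac{3}{5} \right)}\right) = \frac{35 \left(\frac{2}{3} + \left(4 - \frac{3}{5}\right)\right)}{16} = \frac{35 \left(\frac{2}{3} + \frac{17}{5}\right)}{16} = \frac{35}{16} \cdot \frac{61}{15} = \frac{427}{48}$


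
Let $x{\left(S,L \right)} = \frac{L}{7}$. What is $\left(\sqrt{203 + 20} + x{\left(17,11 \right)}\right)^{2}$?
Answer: $\frac{11048}{49} + \frac{22 \sqrt{223}}{7} \approx 272.4$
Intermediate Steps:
$x{\left(S,L \right)} = \frac{L}{7}$ ($x{\left(S,L \right)} = L \frac{1}{7} = \frac{L}{7}$)
$\left(\sqrt{203 + 20} + x{\left(17,11 \right)}\right)^{2} = \left(\sqrt{203 + 20} + \frac{1}{7} \cdot 11\right)^{2} = \left(\sqrt{223} + \frac{11}{7}\right)^{2} = \left(\frac{11}{7} + \sqrt{223}\right)^{2}$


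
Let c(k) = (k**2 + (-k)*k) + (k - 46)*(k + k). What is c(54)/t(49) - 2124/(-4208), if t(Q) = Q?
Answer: 934947/51548 ≈ 18.137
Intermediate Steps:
c(k) = 2*k*(-46 + k) (c(k) = (k**2 - k**2) + (-46 + k)*(2*k) = 0 + 2*k*(-46 + k) = 2*k*(-46 + k))
c(54)/t(49) - 2124/(-4208) = (2*54*(-46 + 54))/49 - 2124/(-4208) = (2*54*8)*(1/49) - 2124*(-1/4208) = 864*(1/49) + 531/1052 = 864/49 + 531/1052 = 934947/51548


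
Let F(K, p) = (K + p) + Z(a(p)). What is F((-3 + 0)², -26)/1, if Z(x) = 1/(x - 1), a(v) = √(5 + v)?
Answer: -375/22 - I*√21/22 ≈ -17.045 - 0.2083*I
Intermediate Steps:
Z(x) = 1/(-1 + x)
F(K, p) = K + p + 1/(-1 + √(5 + p)) (F(K, p) = (K + p) + 1/(-1 + √(5 + p)) = K + p + 1/(-1 + √(5 + p)))
F((-3 + 0)², -26)/1 = ((-3 + 0)² - 26 + 1/(-1 + √(5 - 26)))/1 = 1*((-3)² - 26 + 1/(-1 + √(-21))) = 1*(9 - 26 + 1/(-1 + I*√21)) = 1*(-17 + 1/(-1 + I*√21)) = -17 + 1/(-1 + I*√21)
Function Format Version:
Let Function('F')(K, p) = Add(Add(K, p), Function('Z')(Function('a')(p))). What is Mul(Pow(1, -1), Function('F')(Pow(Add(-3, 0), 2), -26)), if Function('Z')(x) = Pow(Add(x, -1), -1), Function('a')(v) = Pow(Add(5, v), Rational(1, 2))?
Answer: Add(Rational(-375, 22), Mul(Rational(-1, 22), I, Pow(21, Rational(1, 2)))) ≈ Add(-17.045, Mul(-0.20830, I))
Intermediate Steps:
Function('Z')(x) = Pow(Add(-1, x), -1)
Function('F')(K, p) = Add(K, p, Pow(Add(-1, Pow(Add(5, p), Rational(1, 2))), -1)) (Function('F')(K, p) = Add(Add(K, p), Pow(Add(-1, Pow(Add(5, p), Rational(1, 2))), -1)) = Add(K, p, Pow(Add(-1, Pow(Add(5, p), Rational(1, 2))), -1)))
Mul(Pow(1, -1), Function('F')(Pow(Add(-3, 0), 2), -26)) = Mul(Pow(1, -1), Add(Pow(Add(-3, 0), 2), -26, Pow(Add(-1, Pow(Add(5, -26), Rational(1, 2))), -1))) = Mul(1, Add(Pow(-3, 2), -26, Pow(Add(-1, Pow(-21, Rational(1, 2))), -1))) = Mul(1, Add(9, -26, Pow(Add(-1, Mul(I, Pow(21, Rational(1, 2)))), -1))) = Mul(1, Add(-17, Pow(Add(-1, Mul(I, Pow(21, Rational(1, 2)))), -1))) = Add(-17, Pow(Add(-1, Mul(I, Pow(21, Rational(1, 2)))), -1))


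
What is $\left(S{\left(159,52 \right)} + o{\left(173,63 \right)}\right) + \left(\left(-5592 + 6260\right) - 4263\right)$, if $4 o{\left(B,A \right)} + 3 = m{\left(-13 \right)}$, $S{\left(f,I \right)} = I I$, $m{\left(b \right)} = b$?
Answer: $-895$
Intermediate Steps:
$S{\left(f,I \right)} = I^{2}$
$o{\left(B,A \right)} = -4$ ($o{\left(B,A \right)} = - \frac{3}{4} + \frac{1}{4} \left(-13\right) = - \frac{3}{4} - \frac{13}{4} = -4$)
$\left(S{\left(159,52 \right)} + o{\left(173,63 \right)}\right) + \left(\left(-5592 + 6260\right) - 4263\right) = \left(52^{2} - 4\right) + \left(\left(-5592 + 6260\right) - 4263\right) = \left(2704 - 4\right) + \left(668 - 4263\right) = 2700 - 3595 = -895$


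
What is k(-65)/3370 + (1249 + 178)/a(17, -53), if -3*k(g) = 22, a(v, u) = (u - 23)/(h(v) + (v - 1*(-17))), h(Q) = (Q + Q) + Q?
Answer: -613147061/384180 ≈ -1596.0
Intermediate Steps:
h(Q) = 3*Q (h(Q) = 2*Q + Q = 3*Q)
a(v, u) = (-23 + u)/(17 + 4*v) (a(v, u) = (u - 23)/(3*v + (v - 1*(-17))) = (-23 + u)/(3*v + (v + 17)) = (-23 + u)/(3*v + (17 + v)) = (-23 + u)/(17 + 4*v))
k(g) = -22/3 (k(g) = -⅓*22 = -22/3)
k(-65)/3370 + (1249 + 178)/a(17, -53) = -22/3/3370 + (1249 + 178)/(((-23 - 53)/(17 + 4*17))) = -22/3*1/3370 + 1427/((-76/(17 + 68))) = -11/5055 + 1427/((-76/85)) = -11/5055 + 1427/(((1/85)*(-76))) = -11/5055 + 1427/(-76/85) = -11/5055 + 1427*(-85/76) = -11/5055 - 121295/76 = -613147061/384180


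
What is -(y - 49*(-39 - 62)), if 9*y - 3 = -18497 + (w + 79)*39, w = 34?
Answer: -30454/9 ≈ -3383.8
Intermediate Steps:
y = -14087/9 (y = ⅓ + (-18497 + (34 + 79)*39)/9 = ⅓ + (-18497 + 113*39)/9 = ⅓ + (-18497 + 4407)/9 = ⅓ + (⅑)*(-14090) = ⅓ - 14090/9 = -14087/9 ≈ -1565.2)
-(y - 49*(-39 - 62)) = -(-14087/9 - 49*(-39 - 62)) = -(-14087/9 - 49*(-101)) = -(-14087/9 - 1*(-4949)) = -(-14087/9 + 4949) = -1*30454/9 = -30454/9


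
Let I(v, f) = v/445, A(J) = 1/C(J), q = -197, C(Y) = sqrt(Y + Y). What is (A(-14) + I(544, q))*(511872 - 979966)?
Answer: -254643136/445 + 234047*I*sqrt(7)/7 ≈ -5.7223e+5 + 88462.0*I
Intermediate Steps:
C(Y) = sqrt(2)*sqrt(Y) (C(Y) = sqrt(2*Y) = sqrt(2)*sqrt(Y))
A(J) = sqrt(2)/(2*sqrt(J)) (A(J) = 1/(sqrt(2)*sqrt(J)) = sqrt(2)/(2*sqrt(J)))
I(v, f) = v/445 (I(v, f) = v*(1/445) = v/445)
(A(-14) + I(544, q))*(511872 - 979966) = (sqrt(2)/(2*sqrt(-14)) + (1/445)*544)*(511872 - 979966) = (sqrt(2)*(-I*sqrt(14)/14)/2 + 544/445)*(-468094) = (-I*sqrt(7)/14 + 544/445)*(-468094) = (544/445 - I*sqrt(7)/14)*(-468094) = -254643136/445 + 234047*I*sqrt(7)/7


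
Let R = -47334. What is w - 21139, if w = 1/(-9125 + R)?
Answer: -1193486802/56459 ≈ -21139.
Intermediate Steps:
w = -1/56459 (w = 1/(-9125 - 47334) = 1/(-56459) = -1/56459 ≈ -1.7712e-5)
w - 21139 = -1/56459 - 21139 = -1193486802/56459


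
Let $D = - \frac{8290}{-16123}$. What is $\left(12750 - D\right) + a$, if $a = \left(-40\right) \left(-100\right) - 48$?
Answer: $\frac{269278056}{16123} \approx 16702.0$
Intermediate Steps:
$D = \frac{8290}{16123}$ ($D = \left(-8290\right) \left(- \frac{1}{16123}\right) = \frac{8290}{16123} \approx 0.51417$)
$a = 3952$ ($a = 4000 - 48 = 3952$)
$\left(12750 - D\right) + a = \left(12750 - \frac{8290}{16123}\right) + 3952 = \frac{205559960}{16123} + 3952 = \frac{269278056}{16123}$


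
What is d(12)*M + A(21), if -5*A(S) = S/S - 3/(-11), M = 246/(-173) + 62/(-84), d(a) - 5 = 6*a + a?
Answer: -76928749/399630 ≈ -192.50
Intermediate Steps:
d(a) = 5 + 7*a (d(a) = 5 + (6*a + a) = 5 + 7*a)
M = -15695/7266 (M = 246*(-1/173) + 62*(-1/84) = -246/173 - 31/42 = -15695/7266 ≈ -2.1601)
A(S) = -14/55 (A(S) = -(S/S - 3/(-11))/5 = -(1 - 3*(-1/11))/5 = -(1 + 3/11)/5 = -⅕*14/11 = -14/55)
d(12)*M + A(21) = (5 + 7*12)*(-15695/7266) - 14/55 = (5 + 84)*(-15695/7266) - 14/55 = 89*(-15695/7266) - 14/55 = -1396855/7266 - 14/55 = -76928749/399630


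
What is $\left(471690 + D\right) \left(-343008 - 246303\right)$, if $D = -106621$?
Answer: $-215139177459$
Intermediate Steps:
$\left(471690 + D\right) \left(-343008 - 246303\right) = \left(471690 - 106621\right) \left(-343008 - 246303\right) = 365069 \left(-589311\right) = -215139177459$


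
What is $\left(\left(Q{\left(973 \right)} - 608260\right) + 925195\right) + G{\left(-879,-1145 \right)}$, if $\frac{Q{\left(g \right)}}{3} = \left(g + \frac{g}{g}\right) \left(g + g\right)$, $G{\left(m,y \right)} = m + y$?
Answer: $6001123$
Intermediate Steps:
$Q{\left(g \right)} = 6 g \left(1 + g\right)$ ($Q{\left(g \right)} = 3 \left(g + \frac{g}{g}\right) \left(g + g\right) = 3 \left(g + 1\right) 2 g = 3 \left(1 + g\right) 2 g = 3 \cdot 2 g \left(1 + g\right) = 6 g \left(1 + g\right)$)
$\left(\left(Q{\left(973 \right)} - 608260\right) + 925195\right) + G{\left(-879,-1145 \right)} = \left(\left(6 \cdot 973 \left(1 + 973\right) - 608260\right) + 925195\right) - 2024 = \left(\left(6 \cdot 973 \cdot 974 - 608260\right) + 925195\right) - 2024 = \left(\left(5686212 - 608260\right) + 925195\right) - 2024 = \left(5077952 + 925195\right) - 2024 = 6003147 - 2024 = 6001123$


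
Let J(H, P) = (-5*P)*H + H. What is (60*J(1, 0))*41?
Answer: 2460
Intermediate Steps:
J(H, P) = H - 5*H*P (J(H, P) = -5*H*P + H = H - 5*H*P)
(60*J(1, 0))*41 = (60*(1*(1 - 5*0)))*41 = (60*(1*(1 + 0)))*41 = (60*(1*1))*41 = (60*1)*41 = 60*41 = 2460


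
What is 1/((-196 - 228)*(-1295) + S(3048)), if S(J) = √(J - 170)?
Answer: 274540/150744421761 - √2878/301488843522 ≈ 1.8211e-6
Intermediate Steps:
S(J) = √(-170 + J)
1/((-196 - 228)*(-1295) + S(3048)) = 1/((-196 - 228)*(-1295) + √(-170 + 3048)) = 1/(-424*(-1295) + √2878) = 1/(549080 + √2878)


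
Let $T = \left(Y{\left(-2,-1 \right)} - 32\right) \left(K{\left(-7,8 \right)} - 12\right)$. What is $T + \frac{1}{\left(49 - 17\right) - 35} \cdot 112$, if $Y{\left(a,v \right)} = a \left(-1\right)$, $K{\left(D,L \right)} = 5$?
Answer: $\frac{518}{3} \approx 172.67$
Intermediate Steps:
$Y{\left(a,v \right)} = - a$
$T = 210$ ($T = \left(\left(-1\right) \left(-2\right) - 32\right) \left(5 - 12\right) = \left(2 - 32\right) \left(-7\right) = \left(-30\right) \left(-7\right) = 210$)
$T + \frac{1}{\left(49 - 17\right) - 35} \cdot 112 = 210 + \frac{1}{\left(49 - 17\right) - 35} \cdot 112 = 210 + \frac{1}{32 - 35} \cdot 112 = 210 + \frac{1}{-3} \cdot 112 = 210 - \frac{112}{3} = \frac{518}{3}$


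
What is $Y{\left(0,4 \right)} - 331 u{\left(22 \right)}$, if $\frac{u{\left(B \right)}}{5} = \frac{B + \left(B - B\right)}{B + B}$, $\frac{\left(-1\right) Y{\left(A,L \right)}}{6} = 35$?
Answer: $- \frac{2075}{2} \approx -1037.5$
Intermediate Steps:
$Y{\left(A,L \right)} = -210$ ($Y{\left(A,L \right)} = \left(-6\right) 35 = -210$)
$u{\left(B \right)} = \frac{5}{2}$ ($u{\left(B \right)} = 5 \frac{B + \left(B - B\right)}{B + B} = 5 \frac{B + 0}{2 B} = 5 B \frac{1}{2 B} = 5 \cdot \frac{1}{2} = \frac{5}{2}$)
$Y{\left(0,4 \right)} - 331 u{\left(22 \right)} = -210 - \frac{1655}{2} = - \frac{2075}{2}$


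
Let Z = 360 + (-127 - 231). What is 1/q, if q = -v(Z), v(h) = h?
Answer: -1/2 ≈ -0.50000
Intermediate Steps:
Z = 2 (Z = 360 - 358 = 2)
q = -2 (q = -1*2 = -2)
1/q = 1/(-2) = -1/2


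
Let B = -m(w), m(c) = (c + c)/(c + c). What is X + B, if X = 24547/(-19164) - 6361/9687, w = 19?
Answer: -181776887/61880556 ≈ -2.9375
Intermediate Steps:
m(c) = 1 (m(c) = (2*c)/((2*c)) = (2*c)*(1/(2*c)) = 1)
B = -1 (B = -1*1 = -1)
X = -119896331/61880556 (X = 24547*(-1/19164) - 6361*1/9687 = -24547/19164 - 6361/9687 = -119896331/61880556 ≈ -1.9375)
X + B = -119896331/61880556 - 1 = -181776887/61880556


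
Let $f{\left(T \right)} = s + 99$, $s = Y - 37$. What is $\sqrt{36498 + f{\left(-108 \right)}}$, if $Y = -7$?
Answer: $\sqrt{36553} \approx 191.19$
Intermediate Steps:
$s = -44$ ($s = -7 - 37 = -44$)
$f{\left(T \right)} = 55$ ($f{\left(T \right)} = -44 + 99 = 55$)
$\sqrt{36498 + f{\left(-108 \right)}} = \sqrt{36498 + 55} = \sqrt{36553}$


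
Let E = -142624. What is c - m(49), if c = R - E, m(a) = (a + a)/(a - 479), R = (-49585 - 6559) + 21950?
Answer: 23312499/215 ≈ 1.0843e+5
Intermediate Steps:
R = -34194 (R = -56144 + 21950 = -34194)
m(a) = 2*a/(-479 + a) (m(a) = (2*a)/(-479 + a) = 2*a/(-479 + a))
c = 108430 (c = -34194 - 1*(-142624) = -34194 + 142624 = 108430)
c - m(49) = 108430 - 2*49/(-479 + 49) = 108430 - 2*49/(-430) = 108430 - 2*49*(-1)/430 = 108430 - 1*(-49/215) = 108430 + 49/215 = 23312499/215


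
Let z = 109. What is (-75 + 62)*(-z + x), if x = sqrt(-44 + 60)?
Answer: 1365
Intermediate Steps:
x = 4 (x = sqrt(16) = 4)
(-75 + 62)*(-z + x) = (-75 + 62)*(-1*109 + 4) = -13*(-109 + 4) = -13*(-105) = 1365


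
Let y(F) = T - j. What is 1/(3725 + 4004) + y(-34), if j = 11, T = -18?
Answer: -224140/7729 ≈ -29.000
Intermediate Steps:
y(F) = -29 (y(F) = -18 - 1*11 = -18 - 11 = -29)
1/(3725 + 4004) + y(-34) = 1/(3725 + 4004) - 29 = 1/7729 - 29 = -224140/7729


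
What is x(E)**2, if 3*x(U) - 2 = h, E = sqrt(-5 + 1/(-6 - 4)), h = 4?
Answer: 4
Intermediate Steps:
E = I*sqrt(510)/10 (E = sqrt(-5 + 1/(-10)) = sqrt(-5 - 1/10) = sqrt(-51/10) = I*sqrt(510)/10 ≈ 2.2583*I)
x(U) = 2 (x(U) = 2/3 + (1/3)*4 = 2/3 + 4/3 = 2)
x(E)**2 = 2**2 = 4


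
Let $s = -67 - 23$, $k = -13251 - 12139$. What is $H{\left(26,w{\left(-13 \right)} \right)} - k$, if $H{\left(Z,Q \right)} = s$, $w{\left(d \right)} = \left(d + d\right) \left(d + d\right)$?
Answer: $25300$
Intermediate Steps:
$k = -25390$
$w{\left(d \right)} = 4 d^{2}$ ($w{\left(d \right)} = 2 d 2 d = 4 d^{2}$)
$s = -90$ ($s = -67 - 23 = -90$)
$H{\left(Z,Q \right)} = -90$
$H{\left(26,w{\left(-13 \right)} \right)} - k = -90 - -25390 = -90 + 25390 = 25300$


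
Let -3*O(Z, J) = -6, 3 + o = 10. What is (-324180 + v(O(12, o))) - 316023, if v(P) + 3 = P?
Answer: -640204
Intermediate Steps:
o = 7 (o = -3 + 10 = 7)
O(Z, J) = 2 (O(Z, J) = -1/3*(-6) = 2)
v(P) = -3 + P
(-324180 + v(O(12, o))) - 316023 = (-324180 + (-3 + 2)) - 316023 = (-324180 - 1) - 316023 = -324181 - 316023 = -640204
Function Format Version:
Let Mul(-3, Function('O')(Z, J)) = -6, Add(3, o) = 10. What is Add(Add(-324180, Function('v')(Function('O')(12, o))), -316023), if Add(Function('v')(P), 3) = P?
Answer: -640204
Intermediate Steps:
o = 7 (o = Add(-3, 10) = 7)
Function('O')(Z, J) = 2 (Function('O')(Z, J) = Mul(Rational(-1, 3), -6) = 2)
Function('v')(P) = Add(-3, P)
Add(Add(-324180, Function('v')(Function('O')(12, o))), -316023) = Add(Add(-324180, Add(-3, 2)), -316023) = Add(Add(-324180, -1), -316023) = Add(-324181, -316023) = -640204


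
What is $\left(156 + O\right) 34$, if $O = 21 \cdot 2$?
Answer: $6732$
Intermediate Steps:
$O = 42$
$\left(156 + O\right) 34 = \left(156 + 42\right) 34 = 198 \cdot 34 = 6732$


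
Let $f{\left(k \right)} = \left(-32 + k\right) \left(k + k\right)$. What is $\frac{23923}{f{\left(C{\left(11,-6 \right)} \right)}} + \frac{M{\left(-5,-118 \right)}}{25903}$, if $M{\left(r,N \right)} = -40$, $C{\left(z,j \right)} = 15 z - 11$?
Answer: $\frac{618174429}{973331128} \approx 0.63511$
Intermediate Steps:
$C{\left(z,j \right)} = -11 + 15 z$
$f{\left(k \right)} = 2 k \left(-32 + k\right)$ ($f{\left(k \right)} = \left(-32 + k\right) 2 k = 2 k \left(-32 + k\right)$)
$\frac{23923}{f{\left(C{\left(11,-6 \right)} \right)}} + \frac{M{\left(-5,-118 \right)}}{25903} = \frac{23923}{2 \left(-11 + 15 \cdot 11\right) \left(-32 + \left(-11 + 15 \cdot 11\right)\right)} - \frac{40}{25903} = \frac{23923}{2 \left(-11 + 165\right) \left(-32 + \left(-11 + 165\right)\right)} - \frac{40}{25903} = \frac{23923}{2 \cdot 154 \left(-32 + 154\right)} - \frac{40}{25903} = \frac{23923}{2 \cdot 154 \cdot 122} - \frac{40}{25903} = \frac{23923}{37576} - \frac{40}{25903} = \frac{618174429}{973331128}$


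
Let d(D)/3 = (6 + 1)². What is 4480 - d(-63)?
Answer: 4333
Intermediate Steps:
d(D) = 147 (d(D) = 3*(6 + 1)² = 3*7² = 3*49 = 147)
4480 - d(-63) = 4480 - 1*147 = 4480 - 147 = 4333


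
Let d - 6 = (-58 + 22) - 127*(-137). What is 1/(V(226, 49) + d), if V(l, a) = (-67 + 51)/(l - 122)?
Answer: 13/225795 ≈ 5.7574e-5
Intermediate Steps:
d = 17369 (d = 6 + ((-58 + 22) - 127*(-137)) = 6 + (-36 + 17399) = 6 + 17363 = 17369)
V(l, a) = -16/(-122 + l)
1/(V(226, 49) + d) = 1/(-16/(-122 + 226) + 17369) = 1/(-16/104 + 17369) = 1/(-16*1/104 + 17369) = 1/(-2/13 + 17369) = 1/(225795/13) = 13/225795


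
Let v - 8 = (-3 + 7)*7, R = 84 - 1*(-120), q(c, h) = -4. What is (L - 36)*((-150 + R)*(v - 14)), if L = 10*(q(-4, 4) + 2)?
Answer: -66528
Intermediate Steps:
L = -20 (L = 10*(-4 + 2) = 10*(-2) = -20)
R = 204 (R = 84 + 120 = 204)
v = 36 (v = 8 + (-3 + 7)*7 = 8 + 4*7 = 8 + 28 = 36)
(L - 36)*((-150 + R)*(v - 14)) = (-20 - 36)*((-150 + 204)*(36 - 14)) = -3024*22 = -56*1188 = -66528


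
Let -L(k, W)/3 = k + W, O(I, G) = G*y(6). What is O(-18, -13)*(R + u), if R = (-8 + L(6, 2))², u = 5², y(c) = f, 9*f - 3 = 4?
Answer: -95459/9 ≈ -10607.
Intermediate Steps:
f = 7/9 (f = ⅓ + (⅑)*4 = ⅓ + 4/9 = 7/9 ≈ 0.77778)
y(c) = 7/9
u = 25
O(I, G) = 7*G/9 (O(I, G) = G*(7/9) = 7*G/9)
L(k, W) = -3*W - 3*k (L(k, W) = -3*(k + W) = -3*(W + k) = -3*W - 3*k)
R = 1024 (R = (-8 + (-3*2 - 3*6))² = (-8 + (-6 - 18))² = (-8 - 24)² = (-32)² = 1024)
O(-18, -13)*(R + u) = ((7/9)*(-13))*(1024 + 25) = -91/9*1049 = -95459/9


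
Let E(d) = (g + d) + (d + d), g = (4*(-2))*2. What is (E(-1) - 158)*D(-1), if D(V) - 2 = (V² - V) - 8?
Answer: 708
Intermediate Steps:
g = -16 (g = -8*2 = -16)
D(V) = -6 + V² - V (D(V) = 2 + ((V² - V) - 8) = 2 + (-8 + V² - V) = -6 + V² - V)
E(d) = -16 + 3*d (E(d) = (-16 + d) + (d + d) = (-16 + d) + 2*d = -16 + 3*d)
(E(-1) - 158)*D(-1) = ((-16 + 3*(-1)) - 158)*(-6 + (-1)² - 1*(-1)) = ((-16 - 3) - 158)*(-6 + 1 + 1) = (-19 - 158)*(-4) = -177*(-4) = 708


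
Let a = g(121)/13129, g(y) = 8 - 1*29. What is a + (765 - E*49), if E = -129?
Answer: 93032073/13129 ≈ 7086.0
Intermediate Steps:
g(y) = -21 (g(y) = 8 - 29 = -21)
a = -21/13129 ≈ -0.0015995
a + (765 - E*49) = -21/13129 + (765 - (-129)*49) = -21/13129 + (765 - 1*(-6321)) = -21/13129 + (765 + 6321) = -21/13129 + 7086 = 93032073/13129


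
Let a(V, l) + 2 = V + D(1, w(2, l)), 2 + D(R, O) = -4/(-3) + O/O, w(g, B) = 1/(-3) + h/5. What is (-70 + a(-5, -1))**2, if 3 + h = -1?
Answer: 52900/9 ≈ 5877.8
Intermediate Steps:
h = -4 (h = -3 - 1 = -4)
w(g, B) = -17/15 (w(g, B) = 1/(-3) - 4/5 = 1*(-1/3) - 4*1/5 = -1/3 - 4/5 = -17/15)
D(R, O) = 1/3 (D(R, O) = -2 + (-4/(-3) + O/O) = -2 + (-4*(-1/3) + 1) = -2 + (4/3 + 1) = -2 + 7/3 = 1/3)
a(V, l) = -5/3 + V (a(V, l) = -2 + (V + 1/3) = -2 + (1/3 + V) = -5/3 + V)
(-70 + a(-5, -1))**2 = (-70 + (-5/3 - 5))**2 = (-70 - 20/3)**2 = (-230/3)**2 = 52900/9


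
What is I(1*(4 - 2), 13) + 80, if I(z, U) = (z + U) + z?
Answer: 97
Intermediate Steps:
I(z, U) = U + 2*z (I(z, U) = (U + z) + z = U + 2*z)
I(1*(4 - 2), 13) + 80 = (13 + 2*(1*(4 - 2))) + 80 = (13 + 2*(1*2)) + 80 = (13 + 2*2) + 80 = (13 + 4) + 80 = 17 + 80 = 97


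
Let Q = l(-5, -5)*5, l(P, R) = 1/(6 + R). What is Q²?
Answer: 25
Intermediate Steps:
Q = 5 (Q = 5/(6 - 5) = 5/1 = 1*5 = 5)
Q² = 5² = 25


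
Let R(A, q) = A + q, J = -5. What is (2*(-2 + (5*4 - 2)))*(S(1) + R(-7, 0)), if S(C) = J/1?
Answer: -384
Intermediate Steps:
S(C) = -5 (S(C) = -5/1 = -5*1 = -5)
(2*(-2 + (5*4 - 2)))*(S(1) + R(-7, 0)) = (2*(-2 + (5*4 - 2)))*(-5 + (-7 + 0)) = (2*(-2 + (20 - 2)))*(-5 - 7) = (2*(-2 + 18))*(-12) = (2*16)*(-12) = 32*(-12) = -384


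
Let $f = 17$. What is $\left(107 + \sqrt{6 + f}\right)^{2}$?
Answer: $\left(107 + \sqrt{23}\right)^{2} \approx 12498.0$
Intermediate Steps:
$\left(107 + \sqrt{6 + f}\right)^{2} = \left(107 + \sqrt{6 + 17}\right)^{2} = \left(107 + \sqrt{23}\right)^{2}$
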